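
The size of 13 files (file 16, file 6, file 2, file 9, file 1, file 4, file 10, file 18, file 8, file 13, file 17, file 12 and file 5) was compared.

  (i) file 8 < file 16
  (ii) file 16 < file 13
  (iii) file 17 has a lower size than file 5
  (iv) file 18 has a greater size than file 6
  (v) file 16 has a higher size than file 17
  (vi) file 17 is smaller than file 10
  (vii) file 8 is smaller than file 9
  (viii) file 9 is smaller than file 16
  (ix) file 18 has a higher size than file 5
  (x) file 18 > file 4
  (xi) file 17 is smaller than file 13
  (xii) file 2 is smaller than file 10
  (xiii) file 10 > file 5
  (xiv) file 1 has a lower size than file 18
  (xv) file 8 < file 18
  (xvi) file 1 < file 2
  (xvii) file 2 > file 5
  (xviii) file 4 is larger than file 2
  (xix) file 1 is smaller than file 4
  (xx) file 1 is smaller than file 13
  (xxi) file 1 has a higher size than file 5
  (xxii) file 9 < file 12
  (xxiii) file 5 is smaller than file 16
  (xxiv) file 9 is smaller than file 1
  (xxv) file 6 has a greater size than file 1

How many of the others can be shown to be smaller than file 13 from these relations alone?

From file 13 the given relations immediately reach file 17, file 1, file 16.
From those, file 8, file 5, file 9 — 6 in total.
No other element is forced below file 13 by the given relations, so the count is 6.

6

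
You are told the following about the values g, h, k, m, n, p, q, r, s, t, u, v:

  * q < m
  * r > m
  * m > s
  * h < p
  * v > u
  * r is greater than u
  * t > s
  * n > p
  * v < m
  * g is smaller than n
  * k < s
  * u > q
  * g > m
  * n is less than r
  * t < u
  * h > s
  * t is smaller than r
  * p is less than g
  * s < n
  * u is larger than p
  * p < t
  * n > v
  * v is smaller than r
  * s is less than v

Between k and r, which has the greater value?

Chaining the given relations: k < s < h < p < t < u < v < m < g < n < r.
So k < r; r is the larger of the two.

r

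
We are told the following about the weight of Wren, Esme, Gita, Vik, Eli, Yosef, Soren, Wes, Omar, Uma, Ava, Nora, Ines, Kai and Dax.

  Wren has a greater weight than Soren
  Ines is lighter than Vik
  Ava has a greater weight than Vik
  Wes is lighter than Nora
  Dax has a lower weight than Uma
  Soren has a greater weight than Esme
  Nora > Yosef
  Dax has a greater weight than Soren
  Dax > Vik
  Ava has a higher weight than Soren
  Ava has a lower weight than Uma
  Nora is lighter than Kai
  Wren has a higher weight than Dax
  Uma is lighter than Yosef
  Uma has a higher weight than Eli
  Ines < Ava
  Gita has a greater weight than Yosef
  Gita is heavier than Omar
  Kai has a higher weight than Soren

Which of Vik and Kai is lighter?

Vik

Following the relations from Vik: Vik < Ava < Uma < Yosef < Nora < Kai.
So Vik < Kai; Vik is the lighter of the two.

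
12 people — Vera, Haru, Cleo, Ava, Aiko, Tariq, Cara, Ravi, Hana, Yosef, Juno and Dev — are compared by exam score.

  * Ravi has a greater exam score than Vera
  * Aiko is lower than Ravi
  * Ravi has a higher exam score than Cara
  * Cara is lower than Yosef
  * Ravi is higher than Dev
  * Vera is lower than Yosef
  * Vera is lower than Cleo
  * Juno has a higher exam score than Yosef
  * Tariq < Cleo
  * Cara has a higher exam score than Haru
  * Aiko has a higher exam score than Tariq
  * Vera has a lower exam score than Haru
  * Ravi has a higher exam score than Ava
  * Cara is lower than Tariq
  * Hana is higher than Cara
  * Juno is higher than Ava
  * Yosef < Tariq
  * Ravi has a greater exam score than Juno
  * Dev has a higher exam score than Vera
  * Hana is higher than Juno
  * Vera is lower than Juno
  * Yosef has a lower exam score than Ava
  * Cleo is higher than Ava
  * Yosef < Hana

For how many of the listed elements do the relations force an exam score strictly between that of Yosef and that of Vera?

The relations place Vera below Yosef. An element lies strictly between them when it is forced above Vera and also forced below Yosef.
Above Vera: {Haru, Cara, Dev, Ava, Tariq, Juno, Cleo, Aiko, Hana, Ravi}. Below Yosef: {Haru, Cara}.
Intersection: {Haru, Cara} — 2.

2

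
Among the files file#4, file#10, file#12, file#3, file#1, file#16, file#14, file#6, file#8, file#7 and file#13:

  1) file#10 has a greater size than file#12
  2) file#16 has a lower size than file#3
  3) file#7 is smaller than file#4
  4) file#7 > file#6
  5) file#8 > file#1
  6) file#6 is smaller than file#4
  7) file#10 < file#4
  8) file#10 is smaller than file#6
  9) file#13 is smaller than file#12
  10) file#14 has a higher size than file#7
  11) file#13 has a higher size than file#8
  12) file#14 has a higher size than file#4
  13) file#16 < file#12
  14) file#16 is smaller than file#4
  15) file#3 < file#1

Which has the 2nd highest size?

The consecutive relations fix a unique order: file#16 < file#3 < file#1 < file#8 < file#13 < file#12 < file#10 < file#6 < file#7 < file#4 < file#14.
Counting 2 from the largest end gives file#4.

file#4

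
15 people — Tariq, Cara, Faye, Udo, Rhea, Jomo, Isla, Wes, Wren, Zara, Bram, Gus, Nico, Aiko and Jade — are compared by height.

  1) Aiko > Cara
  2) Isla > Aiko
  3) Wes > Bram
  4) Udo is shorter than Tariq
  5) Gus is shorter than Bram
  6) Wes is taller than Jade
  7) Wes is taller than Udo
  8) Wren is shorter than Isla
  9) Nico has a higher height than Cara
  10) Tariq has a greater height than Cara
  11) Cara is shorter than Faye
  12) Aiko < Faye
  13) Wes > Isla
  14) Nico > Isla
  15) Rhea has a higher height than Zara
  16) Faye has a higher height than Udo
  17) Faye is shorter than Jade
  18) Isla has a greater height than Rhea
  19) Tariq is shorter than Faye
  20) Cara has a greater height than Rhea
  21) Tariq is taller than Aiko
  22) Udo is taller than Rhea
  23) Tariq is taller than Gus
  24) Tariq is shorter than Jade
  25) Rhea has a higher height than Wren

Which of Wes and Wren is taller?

Wes

Wren < Rhea and Rhea < Cara give Wren < Cara.
With Cara < Aiko: Wren < Rhea < Cara < Aiko.
With Aiko < Tariq: Wren < Rhea < Cara < Aiko < Tariq.
With Tariq < Faye: Wren < Rhea < Cara < Aiko < Tariq < Faye.
With Faye < Jade: Wren < Rhea < Cara < Aiko < Tariq < Faye < Jade.
Then Jade < Wes extends the chain to Wes.
So Wren < Wes; Wes is the taller of the two.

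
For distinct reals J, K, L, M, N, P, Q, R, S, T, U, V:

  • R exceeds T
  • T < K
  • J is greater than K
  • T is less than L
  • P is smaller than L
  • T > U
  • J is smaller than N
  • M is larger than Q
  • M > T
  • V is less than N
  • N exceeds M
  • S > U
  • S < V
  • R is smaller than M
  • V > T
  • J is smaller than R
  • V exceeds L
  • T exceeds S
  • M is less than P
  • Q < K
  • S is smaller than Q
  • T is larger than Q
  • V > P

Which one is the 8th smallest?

M

Chaining the given pairs: U < S < Q < T < K < J < R < M < P < L < V < N.
The 8th smallest is M.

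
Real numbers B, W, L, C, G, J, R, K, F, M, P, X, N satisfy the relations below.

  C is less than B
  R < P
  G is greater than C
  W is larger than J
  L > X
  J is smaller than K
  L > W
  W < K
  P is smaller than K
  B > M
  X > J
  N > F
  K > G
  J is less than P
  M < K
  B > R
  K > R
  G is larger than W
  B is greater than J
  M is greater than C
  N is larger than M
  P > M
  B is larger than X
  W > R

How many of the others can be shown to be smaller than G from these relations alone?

4

From G the given relations immediately reach C, W.
From those, J, R — 4 in total.
No other element is forced below G by the given relations, so the count is 4.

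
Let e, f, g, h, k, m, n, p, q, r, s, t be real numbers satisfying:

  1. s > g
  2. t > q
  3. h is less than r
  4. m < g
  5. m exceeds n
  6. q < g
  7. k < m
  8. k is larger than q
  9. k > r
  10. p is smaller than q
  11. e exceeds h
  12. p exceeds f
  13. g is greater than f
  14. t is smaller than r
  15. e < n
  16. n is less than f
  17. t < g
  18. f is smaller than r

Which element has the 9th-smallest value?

k

Chaining the given pairs: h < e < n < f < p < q < t < r < k < m < g < s.
The 9th smallest is k.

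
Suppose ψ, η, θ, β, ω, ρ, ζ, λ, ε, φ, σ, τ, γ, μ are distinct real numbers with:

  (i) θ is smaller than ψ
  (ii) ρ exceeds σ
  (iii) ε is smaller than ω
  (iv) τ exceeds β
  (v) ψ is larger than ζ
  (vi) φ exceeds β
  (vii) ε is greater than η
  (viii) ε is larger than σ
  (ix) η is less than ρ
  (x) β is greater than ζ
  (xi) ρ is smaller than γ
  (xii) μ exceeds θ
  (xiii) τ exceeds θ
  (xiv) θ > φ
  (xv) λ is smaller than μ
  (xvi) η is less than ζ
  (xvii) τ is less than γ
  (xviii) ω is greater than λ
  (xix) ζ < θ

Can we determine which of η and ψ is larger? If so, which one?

ψ

Following the relations from η: η < ζ < β < φ < θ < ψ.
So ψ is larger.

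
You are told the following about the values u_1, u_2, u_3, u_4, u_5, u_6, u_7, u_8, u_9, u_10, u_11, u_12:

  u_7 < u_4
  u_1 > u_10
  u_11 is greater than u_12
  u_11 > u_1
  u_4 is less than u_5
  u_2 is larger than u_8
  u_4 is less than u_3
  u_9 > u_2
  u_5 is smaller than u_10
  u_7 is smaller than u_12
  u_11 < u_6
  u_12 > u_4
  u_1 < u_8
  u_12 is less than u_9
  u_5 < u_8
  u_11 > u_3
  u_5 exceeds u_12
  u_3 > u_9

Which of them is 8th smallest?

Piecing the relations together gives one ordering: u_7 < u_4 < u_12 < u_5 < u_10 < u_1 < u_8 < u_2 < u_9 < u_3 < u_11 < u_6.
The 8th smallest is u_2.

u_2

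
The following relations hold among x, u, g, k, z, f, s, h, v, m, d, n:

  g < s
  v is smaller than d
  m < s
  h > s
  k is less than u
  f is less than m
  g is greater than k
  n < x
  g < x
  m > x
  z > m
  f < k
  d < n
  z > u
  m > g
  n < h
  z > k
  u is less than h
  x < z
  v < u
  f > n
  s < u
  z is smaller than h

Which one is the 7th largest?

g

The consecutive relations fix a unique order: v < d < n < f < k < g < x < m < s < u < z < h.
The 7th largest is g.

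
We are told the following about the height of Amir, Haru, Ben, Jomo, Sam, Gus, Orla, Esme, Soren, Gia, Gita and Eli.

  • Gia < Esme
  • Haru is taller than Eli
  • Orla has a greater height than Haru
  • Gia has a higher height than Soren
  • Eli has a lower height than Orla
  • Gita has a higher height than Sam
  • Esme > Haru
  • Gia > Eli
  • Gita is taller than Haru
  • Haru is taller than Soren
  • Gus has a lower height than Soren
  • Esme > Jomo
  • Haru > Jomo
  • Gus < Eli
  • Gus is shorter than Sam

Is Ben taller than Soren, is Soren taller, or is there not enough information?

Following every chain through Soren: above Soren we get Haru, Orla, Gia, Gita, Esme; below Soren we get Gus.
Ben is not reached, and no chain runs the other way from Ben to Soren.
So the given relations leave the order of Soren and Ben undetermined.

undetermined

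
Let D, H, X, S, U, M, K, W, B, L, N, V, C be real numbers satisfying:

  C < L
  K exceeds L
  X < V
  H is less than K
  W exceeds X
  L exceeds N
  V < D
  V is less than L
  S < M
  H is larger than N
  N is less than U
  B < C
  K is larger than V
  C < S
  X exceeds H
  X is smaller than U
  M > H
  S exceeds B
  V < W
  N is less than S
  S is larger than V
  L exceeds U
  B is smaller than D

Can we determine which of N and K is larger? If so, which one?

N < H < X < V < L < K, by transitivity through H, X, V, L.
So K is larger.

K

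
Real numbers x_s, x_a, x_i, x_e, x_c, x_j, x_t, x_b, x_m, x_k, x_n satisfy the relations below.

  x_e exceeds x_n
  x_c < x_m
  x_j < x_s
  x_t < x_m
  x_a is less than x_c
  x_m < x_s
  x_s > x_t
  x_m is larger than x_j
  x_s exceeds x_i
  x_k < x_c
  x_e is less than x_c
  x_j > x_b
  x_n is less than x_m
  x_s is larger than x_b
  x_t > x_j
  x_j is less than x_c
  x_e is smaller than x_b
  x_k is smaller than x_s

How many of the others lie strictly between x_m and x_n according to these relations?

5

Chaining upward from x_n reaches: x_e, x_b, x_j, x_c, x_t, x_s.
Chaining downward from x_m reaches: x_e, x_k, x_b, x_j, x_a, x_c, x_t.
Strictly between x_n and x_m are those in both lists: x_e, x_b, x_j, x_c, x_t — 5 elements.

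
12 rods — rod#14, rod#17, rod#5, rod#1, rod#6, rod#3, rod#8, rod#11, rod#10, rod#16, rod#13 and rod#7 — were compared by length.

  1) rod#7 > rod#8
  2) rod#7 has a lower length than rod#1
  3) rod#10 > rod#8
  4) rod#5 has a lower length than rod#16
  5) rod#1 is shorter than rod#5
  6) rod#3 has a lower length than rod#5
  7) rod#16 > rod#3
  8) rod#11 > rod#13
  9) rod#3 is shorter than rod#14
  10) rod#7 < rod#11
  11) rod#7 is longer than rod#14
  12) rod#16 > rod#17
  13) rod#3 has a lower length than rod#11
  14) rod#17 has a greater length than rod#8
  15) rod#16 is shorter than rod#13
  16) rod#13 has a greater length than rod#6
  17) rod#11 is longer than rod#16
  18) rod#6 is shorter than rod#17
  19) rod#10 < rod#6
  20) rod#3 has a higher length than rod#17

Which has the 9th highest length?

Chaining the given pairs: rod#8 < rod#10 < rod#6 < rod#17 < rod#3 < rod#14 < rod#7 < rod#1 < rod#5 < rod#16 < rod#13 < rod#11.
The 9th largest is rod#17.

rod#17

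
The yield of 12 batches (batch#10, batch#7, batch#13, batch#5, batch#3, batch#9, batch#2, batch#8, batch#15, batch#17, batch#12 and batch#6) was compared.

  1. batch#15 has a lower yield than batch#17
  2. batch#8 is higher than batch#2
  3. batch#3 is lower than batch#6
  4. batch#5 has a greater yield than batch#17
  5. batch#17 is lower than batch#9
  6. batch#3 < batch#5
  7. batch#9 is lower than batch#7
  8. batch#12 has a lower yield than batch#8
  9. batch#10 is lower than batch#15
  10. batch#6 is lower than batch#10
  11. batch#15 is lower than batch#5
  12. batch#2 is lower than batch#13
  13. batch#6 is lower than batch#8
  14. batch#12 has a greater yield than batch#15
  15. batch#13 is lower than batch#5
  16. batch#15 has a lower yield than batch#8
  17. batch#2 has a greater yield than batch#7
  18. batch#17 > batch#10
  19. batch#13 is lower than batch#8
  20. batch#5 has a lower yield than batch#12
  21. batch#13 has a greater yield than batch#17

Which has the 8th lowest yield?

batch#2

The consecutive relations fix a unique order: batch#3 < batch#6 < batch#10 < batch#15 < batch#17 < batch#9 < batch#7 < batch#2 < batch#13 < batch#5 < batch#12 < batch#8.
Counting 8 from the smallest end gives batch#2.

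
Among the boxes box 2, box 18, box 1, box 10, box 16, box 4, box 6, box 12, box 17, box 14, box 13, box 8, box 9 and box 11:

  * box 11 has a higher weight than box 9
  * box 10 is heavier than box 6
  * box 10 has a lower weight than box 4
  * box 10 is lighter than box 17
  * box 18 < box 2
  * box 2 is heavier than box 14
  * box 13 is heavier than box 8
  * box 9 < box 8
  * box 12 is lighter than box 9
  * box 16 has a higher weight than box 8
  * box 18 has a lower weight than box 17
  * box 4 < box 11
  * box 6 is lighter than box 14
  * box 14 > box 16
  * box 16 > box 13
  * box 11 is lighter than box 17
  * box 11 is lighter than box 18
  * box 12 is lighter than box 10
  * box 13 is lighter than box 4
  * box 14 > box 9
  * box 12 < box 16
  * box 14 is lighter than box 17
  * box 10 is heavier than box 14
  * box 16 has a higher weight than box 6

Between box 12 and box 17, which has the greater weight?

box 17

Link the given pairs in sequence: box 12 < box 9; box 9 < box 8; box 8 < box 13; box 13 < box 16; box 16 < box 14; box 14 < box 10; box 10 < box 4; box 4 < box 11; box 11 < box 18; box 18 < box 17.
Together: box 12 < box 9 < box 8 < box 13 < box 16 < box 14 < box 10 < box 4 < box 11 < box 18 < box 17.
So box 12 < box 17; box 17 is the heavier of the two.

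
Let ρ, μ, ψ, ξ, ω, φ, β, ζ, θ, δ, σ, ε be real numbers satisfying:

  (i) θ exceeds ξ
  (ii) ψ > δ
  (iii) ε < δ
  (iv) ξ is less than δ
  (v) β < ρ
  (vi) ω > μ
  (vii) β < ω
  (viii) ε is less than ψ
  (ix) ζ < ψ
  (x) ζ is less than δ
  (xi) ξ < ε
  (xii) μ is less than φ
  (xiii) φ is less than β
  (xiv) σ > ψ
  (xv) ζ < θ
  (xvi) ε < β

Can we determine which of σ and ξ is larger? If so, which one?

σ

Link the given pairs in sequence: ξ < ε; ε < δ; δ < ψ; ψ < σ.
Chaining these gives ξ < ε < δ < ψ < σ.
So σ is larger.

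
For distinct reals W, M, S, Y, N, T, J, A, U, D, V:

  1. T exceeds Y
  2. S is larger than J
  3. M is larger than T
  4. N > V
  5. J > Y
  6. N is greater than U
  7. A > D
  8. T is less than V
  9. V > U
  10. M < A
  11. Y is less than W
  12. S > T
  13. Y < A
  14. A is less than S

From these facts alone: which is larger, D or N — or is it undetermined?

undetermined

Following every chain through D: above D we get A, S.
N is not reached, and no chain runs the other way from N to D.
So the given relations leave the order of D and N undetermined.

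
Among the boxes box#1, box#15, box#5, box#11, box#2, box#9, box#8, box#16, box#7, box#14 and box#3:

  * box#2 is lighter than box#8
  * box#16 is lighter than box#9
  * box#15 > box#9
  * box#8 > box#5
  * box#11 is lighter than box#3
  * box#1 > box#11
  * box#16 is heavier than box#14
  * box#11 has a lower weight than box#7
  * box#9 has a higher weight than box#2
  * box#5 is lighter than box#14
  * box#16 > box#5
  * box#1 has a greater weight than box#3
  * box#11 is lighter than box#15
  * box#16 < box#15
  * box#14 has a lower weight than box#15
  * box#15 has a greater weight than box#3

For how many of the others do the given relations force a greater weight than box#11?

4

Directly above box#11: box#3, box#1, box#7, box#15.
No other element is forced above box#11 by the given relations, so the count is 4.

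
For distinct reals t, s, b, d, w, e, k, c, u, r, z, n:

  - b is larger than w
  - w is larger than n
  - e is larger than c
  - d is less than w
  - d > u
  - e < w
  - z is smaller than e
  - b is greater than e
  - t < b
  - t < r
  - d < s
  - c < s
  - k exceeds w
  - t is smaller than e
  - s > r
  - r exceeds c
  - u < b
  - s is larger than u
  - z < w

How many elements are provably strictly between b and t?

2

The relations place t below b. An element lies strictly between them when it is forced above t and also forced below b.
Above t: {r, e, w, s, k}. Below b: {n, c, u, z, d, e, w}.
Intersection: {e, w} — 2.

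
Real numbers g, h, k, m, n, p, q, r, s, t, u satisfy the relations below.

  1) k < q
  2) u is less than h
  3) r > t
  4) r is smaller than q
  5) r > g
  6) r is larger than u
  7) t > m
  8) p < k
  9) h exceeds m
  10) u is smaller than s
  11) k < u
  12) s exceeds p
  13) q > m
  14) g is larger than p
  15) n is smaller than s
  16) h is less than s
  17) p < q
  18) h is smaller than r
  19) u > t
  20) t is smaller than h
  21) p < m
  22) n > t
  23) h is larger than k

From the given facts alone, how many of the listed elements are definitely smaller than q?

8

The elements the relations force below q are p, m, k, g, t, u, h, r — no chain reaches any other.
That is 8.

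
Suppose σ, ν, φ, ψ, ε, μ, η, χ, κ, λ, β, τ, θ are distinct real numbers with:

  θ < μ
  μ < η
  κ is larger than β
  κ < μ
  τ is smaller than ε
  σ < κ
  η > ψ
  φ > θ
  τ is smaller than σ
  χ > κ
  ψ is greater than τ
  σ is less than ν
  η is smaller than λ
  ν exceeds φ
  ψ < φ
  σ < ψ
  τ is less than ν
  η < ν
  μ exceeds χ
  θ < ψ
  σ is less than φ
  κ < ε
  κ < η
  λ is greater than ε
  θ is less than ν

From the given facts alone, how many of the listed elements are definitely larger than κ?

6

Directly above κ: χ, μ, ε, η.
One step further: ν, λ (6 so far).
Nothing else is reachable above κ; 6 in all.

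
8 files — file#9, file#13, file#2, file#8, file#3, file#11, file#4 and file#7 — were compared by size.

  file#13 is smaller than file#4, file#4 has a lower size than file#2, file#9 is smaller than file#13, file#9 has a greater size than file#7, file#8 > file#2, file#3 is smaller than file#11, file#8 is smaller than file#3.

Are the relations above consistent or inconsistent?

consistent

The single ordering file#7 < file#9 < file#13 < file#4 < file#2 < file#8 < file#3 < file#11 satisfies every listed relation, so no contradiction arises.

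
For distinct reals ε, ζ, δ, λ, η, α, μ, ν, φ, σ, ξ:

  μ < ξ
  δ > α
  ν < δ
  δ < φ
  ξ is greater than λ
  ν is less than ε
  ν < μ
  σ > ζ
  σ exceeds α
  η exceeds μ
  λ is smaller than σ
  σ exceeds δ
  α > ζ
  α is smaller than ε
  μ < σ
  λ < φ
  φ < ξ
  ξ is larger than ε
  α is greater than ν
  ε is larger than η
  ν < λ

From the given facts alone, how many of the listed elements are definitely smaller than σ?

6

Directly below σ: ζ, α, μ, δ, λ.
One step further: ν (6 so far).
No other element is forced below σ by the given relations, so the count is 6.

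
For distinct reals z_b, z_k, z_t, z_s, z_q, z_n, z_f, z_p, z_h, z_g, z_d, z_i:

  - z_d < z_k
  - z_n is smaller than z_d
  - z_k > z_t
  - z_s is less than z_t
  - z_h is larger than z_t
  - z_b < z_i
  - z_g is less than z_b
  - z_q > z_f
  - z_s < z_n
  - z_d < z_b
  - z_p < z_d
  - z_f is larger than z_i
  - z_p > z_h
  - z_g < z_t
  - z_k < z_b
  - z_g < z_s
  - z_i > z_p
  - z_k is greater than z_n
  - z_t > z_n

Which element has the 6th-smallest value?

Chaining the given pairs: z_g < z_s < z_n < z_t < z_h < z_p < z_d < z_k < z_b < z_i < z_f < z_q.
Counting 6 from the smallest end gives z_p.

z_p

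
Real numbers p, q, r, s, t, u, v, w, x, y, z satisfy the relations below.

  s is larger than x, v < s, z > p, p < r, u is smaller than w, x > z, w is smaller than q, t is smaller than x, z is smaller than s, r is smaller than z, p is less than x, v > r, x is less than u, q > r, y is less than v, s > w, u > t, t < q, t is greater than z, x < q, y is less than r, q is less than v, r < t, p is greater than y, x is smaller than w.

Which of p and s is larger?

p < r and r < z give p < z.
Then z < t extends the chain to t.
Then t < x extends the chain to x.
With x < u: p < r < z < t < x < u.
With u < w: p < r < z < t < x < u < w.
With w < q: p < r < z < t < x < u < w < q.
Then q < v extends the chain to v.
Then v < s extends the chain to s.
So p < s; s is the larger of the two.

s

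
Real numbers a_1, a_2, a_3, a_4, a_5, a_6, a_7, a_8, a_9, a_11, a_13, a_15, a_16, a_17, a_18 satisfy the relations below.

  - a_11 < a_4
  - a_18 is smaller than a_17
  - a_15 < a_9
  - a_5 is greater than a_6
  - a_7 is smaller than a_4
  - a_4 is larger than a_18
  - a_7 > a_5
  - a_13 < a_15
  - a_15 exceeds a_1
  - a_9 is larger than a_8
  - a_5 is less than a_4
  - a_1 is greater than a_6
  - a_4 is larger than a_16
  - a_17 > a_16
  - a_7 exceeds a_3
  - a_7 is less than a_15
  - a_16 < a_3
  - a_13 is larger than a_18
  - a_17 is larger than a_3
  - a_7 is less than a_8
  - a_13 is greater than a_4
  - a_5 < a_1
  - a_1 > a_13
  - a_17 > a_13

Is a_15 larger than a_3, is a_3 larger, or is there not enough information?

a_15

The relevant relations are a_3 < a_7; a_7 < a_4; a_4 < a_13; a_13 < a_1; a_1 < a_15.
Chaining these gives a_3 < a_7 < a_4 < a_13 < a_1 < a_15.
So a_15 is larger.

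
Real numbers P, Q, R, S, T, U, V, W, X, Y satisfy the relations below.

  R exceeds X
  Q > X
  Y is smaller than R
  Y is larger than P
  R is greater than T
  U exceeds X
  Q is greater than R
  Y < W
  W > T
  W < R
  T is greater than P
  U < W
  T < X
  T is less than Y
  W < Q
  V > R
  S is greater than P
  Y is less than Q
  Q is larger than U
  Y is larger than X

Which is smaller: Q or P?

Link the given pairs in sequence: P < T; T < X; X < Y; Y < W; W < Q.
Chaining these gives P < T < X < Y < W < Q.
So P < Q; P is the smaller of the two.

P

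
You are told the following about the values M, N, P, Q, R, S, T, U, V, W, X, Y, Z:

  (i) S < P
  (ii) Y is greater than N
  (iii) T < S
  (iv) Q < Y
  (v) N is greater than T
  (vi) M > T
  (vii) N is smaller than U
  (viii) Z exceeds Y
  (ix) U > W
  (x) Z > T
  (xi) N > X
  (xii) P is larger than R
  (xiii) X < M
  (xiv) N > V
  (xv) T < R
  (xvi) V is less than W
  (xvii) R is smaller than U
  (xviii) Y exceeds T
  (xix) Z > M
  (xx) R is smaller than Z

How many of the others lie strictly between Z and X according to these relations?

3

The relations place X below Z. An element lies strictly between them when it is forced above X and also forced below Z.
Above X: {M, N, Y, U}. Below Z: {T, V, R, M, Q, N, Y}.
Intersection: {M, N, Y} — 3.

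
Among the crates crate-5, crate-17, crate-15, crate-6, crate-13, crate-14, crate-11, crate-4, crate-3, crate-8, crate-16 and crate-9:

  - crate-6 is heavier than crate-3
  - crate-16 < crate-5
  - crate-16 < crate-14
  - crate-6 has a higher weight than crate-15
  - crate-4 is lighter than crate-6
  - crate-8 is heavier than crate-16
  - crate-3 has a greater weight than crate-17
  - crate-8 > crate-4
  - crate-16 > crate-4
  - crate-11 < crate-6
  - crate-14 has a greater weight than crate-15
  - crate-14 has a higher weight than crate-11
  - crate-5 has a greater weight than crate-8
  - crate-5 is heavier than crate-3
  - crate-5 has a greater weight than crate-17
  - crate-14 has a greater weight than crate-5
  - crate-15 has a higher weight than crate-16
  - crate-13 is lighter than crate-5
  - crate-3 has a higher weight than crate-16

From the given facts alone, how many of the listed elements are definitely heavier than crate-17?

4

From crate-17 the given relations immediately reach crate-3, crate-5.
From those, crate-6, crate-14 — 4 in total.
No other element is forced above crate-17 by the given relations, so the count is 4.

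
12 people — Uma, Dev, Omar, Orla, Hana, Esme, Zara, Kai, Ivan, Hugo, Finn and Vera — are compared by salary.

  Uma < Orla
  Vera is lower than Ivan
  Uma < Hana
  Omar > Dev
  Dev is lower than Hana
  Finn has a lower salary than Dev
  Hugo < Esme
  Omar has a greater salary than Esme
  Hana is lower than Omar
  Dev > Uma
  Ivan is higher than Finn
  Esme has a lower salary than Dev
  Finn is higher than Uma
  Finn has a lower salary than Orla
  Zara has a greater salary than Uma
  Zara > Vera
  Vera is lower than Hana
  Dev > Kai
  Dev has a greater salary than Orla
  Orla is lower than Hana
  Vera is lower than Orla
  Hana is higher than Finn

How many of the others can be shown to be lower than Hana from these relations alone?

From Hana the given relations immediately reach Uma, Finn, Vera, Orla, Dev.
From those, Esme, Kai — 7 in total.
From those, Hugo — 8 in total.
No other element is forced below Hana by the given relations, so the count is 8.

8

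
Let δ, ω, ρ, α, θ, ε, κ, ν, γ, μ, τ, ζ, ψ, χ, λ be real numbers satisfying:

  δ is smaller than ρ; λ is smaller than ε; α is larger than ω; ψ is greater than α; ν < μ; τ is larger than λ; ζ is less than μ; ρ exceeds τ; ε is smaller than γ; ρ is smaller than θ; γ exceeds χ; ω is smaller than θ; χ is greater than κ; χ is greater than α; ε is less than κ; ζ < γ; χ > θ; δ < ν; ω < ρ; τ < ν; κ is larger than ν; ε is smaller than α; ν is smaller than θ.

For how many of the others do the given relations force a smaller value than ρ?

Directly below ρ: ω, τ, δ.
One step further: λ (4 so far).
Nothing else is reachable below ρ; 4 in all.

4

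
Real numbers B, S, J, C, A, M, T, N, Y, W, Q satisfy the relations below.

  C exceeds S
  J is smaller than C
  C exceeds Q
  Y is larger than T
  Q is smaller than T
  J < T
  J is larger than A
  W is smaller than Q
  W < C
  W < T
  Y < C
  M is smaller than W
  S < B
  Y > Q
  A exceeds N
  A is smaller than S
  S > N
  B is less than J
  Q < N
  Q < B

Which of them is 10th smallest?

Chaining the given pairs: M < W < Q < N < A < S < B < J < T < Y < C.
The 10th smallest is Y.

Y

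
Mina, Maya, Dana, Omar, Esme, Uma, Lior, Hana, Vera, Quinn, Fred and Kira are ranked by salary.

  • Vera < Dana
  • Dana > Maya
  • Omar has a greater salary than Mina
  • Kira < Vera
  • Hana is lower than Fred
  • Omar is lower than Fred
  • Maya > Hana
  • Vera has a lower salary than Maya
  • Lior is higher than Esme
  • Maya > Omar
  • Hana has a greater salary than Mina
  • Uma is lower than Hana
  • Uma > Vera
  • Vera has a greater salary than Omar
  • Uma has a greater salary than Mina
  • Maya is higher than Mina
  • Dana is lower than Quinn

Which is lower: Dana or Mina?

Mina

Mina < Omar and Omar < Vera give Mina < Vera.
With Vera < Uma: Mina < Omar < Vera < Uma.
With Uma < Hana: Mina < Omar < Vera < Uma < Hana.
Then Hana < Maya extends the chain to Maya.
Then Maya < Dana extends the chain to Dana.
So Mina < Dana; Mina is the lower of the two.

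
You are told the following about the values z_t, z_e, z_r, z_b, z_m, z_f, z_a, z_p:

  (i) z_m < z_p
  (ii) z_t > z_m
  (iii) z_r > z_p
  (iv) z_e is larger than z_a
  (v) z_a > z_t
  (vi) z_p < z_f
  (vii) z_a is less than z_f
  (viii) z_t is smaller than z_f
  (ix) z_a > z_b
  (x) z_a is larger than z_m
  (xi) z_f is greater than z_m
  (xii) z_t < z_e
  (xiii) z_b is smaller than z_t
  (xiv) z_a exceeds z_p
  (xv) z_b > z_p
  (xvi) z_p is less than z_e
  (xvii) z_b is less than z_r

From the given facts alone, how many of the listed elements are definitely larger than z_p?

From z_p the given relations immediately reach z_b, z_a, z_e, z_f, z_r.
From those, z_t — 6 in total.
No other element is forced above z_p by the given relations, so the count is 6.

6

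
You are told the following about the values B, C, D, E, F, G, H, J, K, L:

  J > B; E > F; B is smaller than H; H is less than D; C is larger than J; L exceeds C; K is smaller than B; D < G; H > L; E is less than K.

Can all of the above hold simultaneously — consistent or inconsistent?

consistent

The single ordering F < E < K < B < J < C < L < H < D < G satisfies every listed relation, so no contradiction arises.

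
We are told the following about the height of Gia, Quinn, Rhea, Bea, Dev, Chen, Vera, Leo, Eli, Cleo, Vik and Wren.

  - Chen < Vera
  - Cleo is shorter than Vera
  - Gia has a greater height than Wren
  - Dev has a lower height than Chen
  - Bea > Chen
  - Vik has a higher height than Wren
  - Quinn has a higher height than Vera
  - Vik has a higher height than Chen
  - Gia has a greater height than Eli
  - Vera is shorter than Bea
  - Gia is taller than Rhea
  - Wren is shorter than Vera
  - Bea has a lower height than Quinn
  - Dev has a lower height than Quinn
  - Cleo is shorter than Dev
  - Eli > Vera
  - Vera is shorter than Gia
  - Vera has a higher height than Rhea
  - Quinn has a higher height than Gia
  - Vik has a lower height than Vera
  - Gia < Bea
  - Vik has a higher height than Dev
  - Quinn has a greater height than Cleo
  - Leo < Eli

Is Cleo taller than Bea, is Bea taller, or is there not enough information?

Bea

Cleo < Dev and Dev < Chen give Cleo < Chen.
With Chen < Vik: Cleo < Dev < Chen < Vik.
Then Vik < Vera extends the chain to Vera.
With Vera < Eli: Cleo < Dev < Chen < Vik < Vera < Eli.
Then Eli < Gia extends the chain to Gia.
Then Gia < Bea extends the chain to Bea.
So Bea is taller.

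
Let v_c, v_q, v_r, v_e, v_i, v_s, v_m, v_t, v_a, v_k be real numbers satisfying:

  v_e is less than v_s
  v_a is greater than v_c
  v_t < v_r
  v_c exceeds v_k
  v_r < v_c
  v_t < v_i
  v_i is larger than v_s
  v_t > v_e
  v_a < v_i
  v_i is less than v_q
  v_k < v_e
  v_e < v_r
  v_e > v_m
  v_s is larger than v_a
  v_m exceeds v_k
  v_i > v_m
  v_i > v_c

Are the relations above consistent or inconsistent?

consistent

Every relation is compatible with v_k < v_m < v_e < v_t < v_r < v_c < v_a < v_s < v_i < v_q; the set is consistent.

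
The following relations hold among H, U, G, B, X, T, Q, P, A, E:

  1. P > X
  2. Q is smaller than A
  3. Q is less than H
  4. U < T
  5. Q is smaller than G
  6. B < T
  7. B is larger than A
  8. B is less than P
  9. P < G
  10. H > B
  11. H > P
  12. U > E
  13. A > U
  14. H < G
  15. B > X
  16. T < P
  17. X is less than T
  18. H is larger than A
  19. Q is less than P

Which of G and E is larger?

E < U and U < A give E < A.
Then A < B extends the chain to B.
Then B < T extends the chain to T.
With T < P: E < U < A < B < T < P.
Then P < H extends the chain to H.
With H < G: E < U < A < B < T < P < H < G.
So E < G; G is the larger of the two.

G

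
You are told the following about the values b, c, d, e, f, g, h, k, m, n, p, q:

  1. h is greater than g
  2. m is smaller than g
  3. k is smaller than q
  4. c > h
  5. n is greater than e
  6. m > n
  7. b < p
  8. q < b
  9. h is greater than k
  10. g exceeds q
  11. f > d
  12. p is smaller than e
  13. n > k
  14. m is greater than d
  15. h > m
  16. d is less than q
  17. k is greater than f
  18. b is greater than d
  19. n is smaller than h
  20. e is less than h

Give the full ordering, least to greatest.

Nothing is placed below d, so it is least; from there d < f; f < k; k < q; q < b; b < p; p < e; e < n; n < m; m < g; g < h; h < c, each given directly.

d < f < k < q < b < p < e < n < m < g < h < c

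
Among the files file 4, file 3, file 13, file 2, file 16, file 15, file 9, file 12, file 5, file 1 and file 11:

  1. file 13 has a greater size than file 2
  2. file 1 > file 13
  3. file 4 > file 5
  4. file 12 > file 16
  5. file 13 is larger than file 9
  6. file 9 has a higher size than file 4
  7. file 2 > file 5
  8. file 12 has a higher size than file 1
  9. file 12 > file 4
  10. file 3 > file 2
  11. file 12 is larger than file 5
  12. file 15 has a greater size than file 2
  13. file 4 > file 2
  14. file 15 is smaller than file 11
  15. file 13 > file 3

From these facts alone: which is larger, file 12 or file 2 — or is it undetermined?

file 2 < file 4 and file 4 < file 9 give file 2 < file 9.
With file 9 < file 13: file 2 < file 4 < file 9 < file 13.
With file 13 < file 1: file 2 < file 4 < file 9 < file 13 < file 1.
With file 1 < file 12: file 2 < file 4 < file 9 < file 13 < file 1 < file 12.
So file 12 is larger.

file 12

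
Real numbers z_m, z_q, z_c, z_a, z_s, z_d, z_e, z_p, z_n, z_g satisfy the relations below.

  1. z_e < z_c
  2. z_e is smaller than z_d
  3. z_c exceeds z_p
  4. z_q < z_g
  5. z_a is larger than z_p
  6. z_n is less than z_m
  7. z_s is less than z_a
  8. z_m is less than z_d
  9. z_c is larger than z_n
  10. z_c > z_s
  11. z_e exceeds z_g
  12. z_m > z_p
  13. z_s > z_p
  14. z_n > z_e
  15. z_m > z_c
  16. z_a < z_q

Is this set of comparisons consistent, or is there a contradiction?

The single ordering z_p < z_s < z_a < z_q < z_g < z_e < z_n < z_c < z_m < z_d satisfies every listed relation, so no contradiction arises.

consistent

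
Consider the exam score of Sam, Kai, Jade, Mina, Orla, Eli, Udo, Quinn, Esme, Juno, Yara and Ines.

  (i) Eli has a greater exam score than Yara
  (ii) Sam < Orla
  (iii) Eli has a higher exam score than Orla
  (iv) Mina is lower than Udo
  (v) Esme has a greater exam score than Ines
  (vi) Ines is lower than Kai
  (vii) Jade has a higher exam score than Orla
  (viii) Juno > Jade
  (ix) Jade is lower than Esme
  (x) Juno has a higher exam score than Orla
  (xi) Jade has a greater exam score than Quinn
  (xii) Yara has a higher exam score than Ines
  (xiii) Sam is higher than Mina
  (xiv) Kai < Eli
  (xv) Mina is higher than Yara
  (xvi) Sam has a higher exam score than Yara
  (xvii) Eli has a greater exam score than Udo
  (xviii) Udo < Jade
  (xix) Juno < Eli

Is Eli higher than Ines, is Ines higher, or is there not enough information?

Eli

Ines < Yara and Yara < Mina give Ines < Mina.
Then Mina < Sam extends the chain to Sam.
With Sam < Orla: Ines < Yara < Mina < Sam < Orla.
Then Orla < Jade extends the chain to Jade.
Then Jade < Juno extends the chain to Juno.
With Juno < Eli: Ines < Yara < Mina < Sam < Orla < Jade < Juno < Eli.
So Eli is higher.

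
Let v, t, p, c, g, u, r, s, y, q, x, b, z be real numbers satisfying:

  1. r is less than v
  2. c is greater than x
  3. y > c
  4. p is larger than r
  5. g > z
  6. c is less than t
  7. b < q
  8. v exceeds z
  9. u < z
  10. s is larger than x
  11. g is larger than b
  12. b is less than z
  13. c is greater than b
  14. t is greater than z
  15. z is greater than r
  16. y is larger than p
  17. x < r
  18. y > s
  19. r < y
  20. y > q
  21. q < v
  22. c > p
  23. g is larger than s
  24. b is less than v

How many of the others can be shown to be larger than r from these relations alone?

The elements the relations force above r are p, z, c, g, t, v, y — no chain reaches any other.
That is 7.

7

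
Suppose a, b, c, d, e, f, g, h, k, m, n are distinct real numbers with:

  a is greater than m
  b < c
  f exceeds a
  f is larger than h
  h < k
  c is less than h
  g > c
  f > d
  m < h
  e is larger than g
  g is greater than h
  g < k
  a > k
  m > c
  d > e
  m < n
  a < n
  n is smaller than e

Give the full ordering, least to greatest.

b < c < m < h < g < k < a < n < e < d < f

Each adjacent pair is fixed by a given relation: b < c; c < m; m < h; h < g; g < k; k < a; a < n; n < e; e < d; d < f. Chaining them end to end gives the full order.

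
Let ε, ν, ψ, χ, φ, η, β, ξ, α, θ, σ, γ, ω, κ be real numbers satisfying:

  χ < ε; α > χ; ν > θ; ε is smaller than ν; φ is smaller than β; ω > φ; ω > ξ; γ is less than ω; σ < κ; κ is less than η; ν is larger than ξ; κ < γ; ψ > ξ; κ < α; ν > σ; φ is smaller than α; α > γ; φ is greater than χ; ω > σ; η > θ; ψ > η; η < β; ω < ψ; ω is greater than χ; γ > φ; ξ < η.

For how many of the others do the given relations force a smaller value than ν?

5

The elements the relations force below ν are σ, ξ, χ, θ, ε — no chain reaches any other.
That is 5.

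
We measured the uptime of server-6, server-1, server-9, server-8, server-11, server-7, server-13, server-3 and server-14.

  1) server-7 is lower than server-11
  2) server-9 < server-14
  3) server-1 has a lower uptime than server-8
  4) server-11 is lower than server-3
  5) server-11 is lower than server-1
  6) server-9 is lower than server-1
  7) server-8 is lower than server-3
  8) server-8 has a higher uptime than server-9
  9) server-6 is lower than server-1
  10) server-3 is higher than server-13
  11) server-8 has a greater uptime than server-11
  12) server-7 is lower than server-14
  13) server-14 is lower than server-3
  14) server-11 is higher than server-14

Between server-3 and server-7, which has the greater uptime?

server-3

server-7 < server-14 and server-14 < server-11 give server-7 < server-11.
With server-11 < server-1: server-7 < server-14 < server-11 < server-1.
With server-1 < server-8: server-7 < server-14 < server-11 < server-1 < server-8.
Then server-8 < server-3 extends the chain to server-3.
So server-7 < server-3; server-3 is the higher of the two.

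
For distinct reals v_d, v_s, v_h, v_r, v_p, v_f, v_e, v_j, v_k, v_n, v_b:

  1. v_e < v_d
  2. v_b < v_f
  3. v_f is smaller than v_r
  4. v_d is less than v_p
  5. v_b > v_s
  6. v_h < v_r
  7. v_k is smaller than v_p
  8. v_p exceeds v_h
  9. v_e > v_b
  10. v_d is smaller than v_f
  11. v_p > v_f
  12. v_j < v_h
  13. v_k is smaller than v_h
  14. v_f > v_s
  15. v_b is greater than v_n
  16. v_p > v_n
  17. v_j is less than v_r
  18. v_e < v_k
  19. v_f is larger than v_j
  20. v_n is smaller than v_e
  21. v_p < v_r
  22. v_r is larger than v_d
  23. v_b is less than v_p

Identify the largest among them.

v_r

v_j is not greatest since v_j < v_f; v_n is not greatest since v_n < v_b; v_s is not greatest since v_s < v_f; v_b is not greatest since v_b < v_e; v_e is not greatest since v_e < v_k; v_d is not greatest since v_d < v_r; v_k is not greatest since v_k < v_h; v_h is not greatest since v_h < v_r; v_f is not greatest since v_f < v_p; v_p is not greatest since v_p < v_r.
Only v_r has nothing above it, so v_r is the largest.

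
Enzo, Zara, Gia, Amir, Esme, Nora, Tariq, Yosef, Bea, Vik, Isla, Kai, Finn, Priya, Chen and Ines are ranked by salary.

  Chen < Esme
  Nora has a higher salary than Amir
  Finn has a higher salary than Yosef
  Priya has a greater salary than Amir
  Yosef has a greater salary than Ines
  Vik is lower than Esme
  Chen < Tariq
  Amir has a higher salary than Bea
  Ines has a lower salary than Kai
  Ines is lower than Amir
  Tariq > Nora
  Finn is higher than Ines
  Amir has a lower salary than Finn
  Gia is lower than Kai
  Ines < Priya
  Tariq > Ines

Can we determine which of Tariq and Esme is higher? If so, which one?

Following every chain through Esme: below Esme we get Vik, Chen.
Tariq is not reached, and no chain runs the other way from Tariq to Esme.
So the given relations leave the order of Esme and Tariq undetermined.

undetermined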